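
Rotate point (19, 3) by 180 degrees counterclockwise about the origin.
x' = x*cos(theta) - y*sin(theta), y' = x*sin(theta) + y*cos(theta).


cos(180) = -1, sin(180) = 0
x' = 19*(-1) - 3*0 = -19
y' = 19*0 + 3*(-1) = -3

(-19, -3)


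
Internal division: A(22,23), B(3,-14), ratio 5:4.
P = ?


Px = (5*3 + 4*22)/9 = 103/9 = 11.4444
Py = (5*(-14) + 4*23)/9 = 22/9 = 2.4444

P = (11.4444, 2.4444)


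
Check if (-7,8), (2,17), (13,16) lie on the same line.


-7*(17-16) + 2*(16-8) + 13*(8-17)
= -7 + 16 - 117 = -108

No, not collinear (determinant = -108)


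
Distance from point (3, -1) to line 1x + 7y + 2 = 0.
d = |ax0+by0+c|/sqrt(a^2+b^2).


|1*3 + 7*(-1) + 2| = |-2| = 2
sqrt(1 + 49) = sqrt(50) = 7.0711
d = 2/sqrt(50) = 0.2828

0.2828


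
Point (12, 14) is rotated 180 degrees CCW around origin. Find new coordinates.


cos(180) = -1, sin(180) = 0
x' = 12*(-1) - 14*0 = -12
y' = 12*0 + 14*(-1) = -14

(-12, -14)


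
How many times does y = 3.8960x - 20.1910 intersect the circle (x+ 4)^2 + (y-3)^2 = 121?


Substitute y = 3.8960x - 20.1910: (x+ 4)^2 + (3.8960x- 20.1910-3)^2 = 121
Expand to Ax^2 + Bx + C = 0, where b-k = -23.191
A = 1+m^2 = 16.178816
B = 2(m(b-k) - h) = 2(3.8960*(-23.191) + 4) = -172.704272
C = h^2 + (b-k)^2 - r^2 = 16 + 537.822481 - 121 = 432.822481
disc = B^2-4AC = 29826.7656 - 28010.2211 = 1816.5445
disc > 0

2 intersection points


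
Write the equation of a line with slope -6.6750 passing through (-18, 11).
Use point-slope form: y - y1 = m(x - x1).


y - 11 = -6.6750(x + 18)
y = -6.6750x + 11 + 6.6750*(-18)
y = -6.6750x - 109.1500

y = -6.6750x - 109.1500


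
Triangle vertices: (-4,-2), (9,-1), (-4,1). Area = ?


-4*(-1-1) = 8
9*(1+ 2) = 27
-4*(-2+ 1) = 4
sum = 39
Area = |39|/2 = 19.5000

19.5000 sq units


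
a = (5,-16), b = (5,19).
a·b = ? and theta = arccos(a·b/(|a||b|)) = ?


a·b = 5*5 - 16*19 = 25 - 304 = -279
|a| = sqrt(25+256) = 16.7631
|b| = sqrt(25+361) = 19.6469
cos(theta) = -279/(sqrt(281)*sqrt(386)) = -279/sqrt(108466) = -0.847144
theta = arccos(-279/sqrt(108466)) = 147.9024 degrees

a·b = -279, theta = 147.9024 deg


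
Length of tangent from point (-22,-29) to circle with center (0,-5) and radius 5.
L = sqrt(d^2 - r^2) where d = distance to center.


d = sqrt((-22-0)^2 + (-29+ 5)^2) = sqrt(484+576) = 32.5576
L = sqrt(1060.0000 - 25) = sqrt(1035.0000) = 32.1714

32.1714


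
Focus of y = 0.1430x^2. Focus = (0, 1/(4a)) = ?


a = 0.1430
4a = 0.5720
focus = (0, 1/0.5720) = (0, 1.7483)

Focus = (0, 1.7483)


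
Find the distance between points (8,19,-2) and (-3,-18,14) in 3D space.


dx=-11, dy=-37, dz=16
d = sqrt(121+1369+256) = sqrt(1746) = 41.7852

41.7852


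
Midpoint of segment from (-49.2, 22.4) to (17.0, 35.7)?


Mx = (-49.2 + 17.0)/2 = -32.2/2 = -16.1000
My = (22.4 + 35.7)/2 = 58.1/2 = 29.0500

(-16.1000, 29.0500)


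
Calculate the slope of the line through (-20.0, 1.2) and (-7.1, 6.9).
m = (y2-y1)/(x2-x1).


dy = 6.9 - 1.2 = 5.7
dx = -7.1 + 20.0 = 12.9
m = 5.7/12.9 = 0.4419

m = 0.4419


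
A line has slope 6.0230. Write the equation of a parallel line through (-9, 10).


Parallel lines have equal slopes.
m2 = 6.0230
b2 = 10 - 6.0230*(-9) = 64.2070

y = 6.0230x + 64.2070


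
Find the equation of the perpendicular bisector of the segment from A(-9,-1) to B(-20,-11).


Midpoint = (-14.5, -6)
Slope of AB = dy/dx = -10/(-11) = 0.9091
Perp slope = -dx/dy = -11/10 = -1.1000
b = My - (perp slope)*Mx = -6 + (-11*(-14.5))/(-10) = -6 - 15.9500 = -21.9500

y = -1.1000x - 21.9500


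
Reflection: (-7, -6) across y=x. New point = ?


Reflection rule for y=x: (y, x)
(-7, -6) -> (-6, -7)

(-6, -7)


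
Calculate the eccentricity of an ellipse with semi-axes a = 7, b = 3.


c = sqrt(49-9) = sqrt(40) = 6.3246
e = c/a = sqrt(40)/7 = 0.9035

e = 0.9035


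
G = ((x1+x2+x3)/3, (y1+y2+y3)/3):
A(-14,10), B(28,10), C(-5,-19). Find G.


Gx = (-14+28- 5)/3 = 9/3 = 3.0000
Gy = (10+10- 19)/3 = 1/3 = 0.3333

G = (3.0000, 0.3333)


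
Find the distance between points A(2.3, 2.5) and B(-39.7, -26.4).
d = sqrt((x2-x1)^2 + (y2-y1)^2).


dx = -39.7 - 2.3 = -42.0
dy = -26.4 - 2.5 = -28.9
d = sqrt(1764.0 + 835.21) = sqrt(2599.21) = 50.9824

50.9824


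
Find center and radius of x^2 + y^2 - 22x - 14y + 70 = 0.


h = -D/2 = 22/2 = 11
k = -E/2 = 14/2 = 7
r^2 = h^2 + k^2 - F = 121 + 49 - 70 = 100
r = 10

Center (11, 7), radius = 10


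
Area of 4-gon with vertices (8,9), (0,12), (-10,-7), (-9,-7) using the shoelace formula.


sum(xi*y_{i+1}) = 8*12 + 0*(-7) - 10*(-7) - 9*9 = 85
sum(yi*x_{i+1}) = 9*0 + 12*(-10) - 7*(-9) - 7*8 = -113
Area = |85 + 113|/2 = 198/2 = 99.0000

99.0000 sq units


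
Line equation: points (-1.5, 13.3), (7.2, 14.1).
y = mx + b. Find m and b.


m = (0.8)/(8.7) = 0.0920
b = y1 - m*x1 = 13.3 - (0.8*(-1.5))/(8.7) = 13.3 + 0.1379 = 13.4379

y = 0.0920x + 13.4379


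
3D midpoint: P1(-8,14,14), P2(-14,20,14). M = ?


Mx = (-8- 14)/2 = -11.0000
My = (14+20)/2 = 17.0000
Mz = (14+14)/2 = 14.0000

M = (-11.0000, 17.0000, 14.0000)


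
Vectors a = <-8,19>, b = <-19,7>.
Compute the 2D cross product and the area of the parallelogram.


cross = -8*7 - 19*(-19) = -56 + 361 = 305
Parallelogram area = |305| = 305

cross = 305, parallelogram area = 305


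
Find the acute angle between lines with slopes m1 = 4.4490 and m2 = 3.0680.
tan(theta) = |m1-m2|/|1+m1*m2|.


m1-m2 = 1.381
1+m1*m2 = 14.649532
tan(theta) = |1.381/14.649532| = 0.094269
theta = arctan(|1.381/14.649532|) = 5.3853 degrees (acute angle)

5.3853 degrees


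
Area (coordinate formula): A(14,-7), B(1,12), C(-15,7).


14*(12-7) = 70
1*(7+ 7) = 14
-15*(-7-12) = 285
sum = 369
Area = |369|/2 = 184.5000

184.5000 sq units


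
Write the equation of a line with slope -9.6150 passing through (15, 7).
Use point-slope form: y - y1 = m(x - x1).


y - 7 = -9.6150(x - 15)
y = -9.6150x + 7 + 9.6150*15
y = -9.6150x + 151.2250

y = -9.6150x + 151.2250


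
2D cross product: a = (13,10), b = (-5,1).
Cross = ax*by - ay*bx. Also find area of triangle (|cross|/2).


cross = 13*1 - 10*(-5) = 13 + 50 = 63
Triangle area = |63|/2 = 63/2 = 31.5000

cross = 63, triangle area = 31.5000


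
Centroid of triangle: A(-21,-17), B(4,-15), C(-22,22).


Gx = (-21+4- 22)/3 = -39/3 = -13.0000
Gy = (-17- 15+22)/3 = -10/3 = -3.3333

G = (-13.0000, -3.3333)


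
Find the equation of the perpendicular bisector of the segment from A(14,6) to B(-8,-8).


Midpoint = (3, -1)
Slope of AB = dy/dx = -14/(-22) = 0.6364
Perp slope = -dx/dy = -22/14 = -1.5714
b = My - (perp slope)*Mx = -1 + (-22*3)/(-14) = -1 + 4.7143 = 3.7143

y = -1.5714x + 3.7143


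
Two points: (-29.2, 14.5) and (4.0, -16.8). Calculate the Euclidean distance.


dx = 4.0 + 29.2 = 33.2
dy = -16.8 - 14.5 = -31.3
d = sqrt(1102.24 + 979.69) = sqrt(2081.93) = 45.6282

45.6282


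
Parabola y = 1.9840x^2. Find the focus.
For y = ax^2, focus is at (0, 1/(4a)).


a = 1.9840
4a = 7.9360
focus = (0, 1/7.9360) = (0, 0.1260)

Focus = (0, 0.1260)


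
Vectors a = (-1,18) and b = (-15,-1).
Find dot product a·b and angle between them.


a·b = -1*(-15) + 18*(-1) = 15 - 18 = -3
|a| = sqrt(1+324) = 18.0278
|b| = sqrt(225+1) = 15.0333
cos(theta) = -3/(sqrt(325)*sqrt(226)) = -3/sqrt(73450) = -0.011069
theta = arccos(-3/sqrt(73450)) = 90.6342 degrees

a·b = -3, theta = 90.6342 deg


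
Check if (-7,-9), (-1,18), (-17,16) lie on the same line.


-7*(18-16) - 1*(16+ 9) - 17*(-9-18)
= -14 - 25 + 459 = 420

No, not collinear (determinant = 420)


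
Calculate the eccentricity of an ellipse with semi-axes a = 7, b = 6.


c = sqrt(49-36) = sqrt(13) = 3.6056
e = c/a = sqrt(13)/7 = 0.5151

e = 0.5151


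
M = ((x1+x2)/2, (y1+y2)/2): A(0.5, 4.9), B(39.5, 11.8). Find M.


Mx = (0.5 + 39.5)/2 = 40.0/2 = 20.0000
My = (4.9 + 11.8)/2 = 16.7/2 = 8.3500

(20.0000, 8.3500)


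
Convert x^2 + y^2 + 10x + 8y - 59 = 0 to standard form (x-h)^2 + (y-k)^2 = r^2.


h = -D/2 = -10/2 = -5
k = -E/2 = -8/2 = -4
r^2 = h^2 + k^2 - F = 25 + 16 + 59 = 100
r = 10

Center (-5, -4), radius = 10


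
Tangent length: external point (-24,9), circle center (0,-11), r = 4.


d = sqrt((-24-0)^2 + (9+ 11)^2) = sqrt(576+400) = 31.2410
L = sqrt(976.0000 - 16) = sqrt(960.0000) = 30.9839

30.9839


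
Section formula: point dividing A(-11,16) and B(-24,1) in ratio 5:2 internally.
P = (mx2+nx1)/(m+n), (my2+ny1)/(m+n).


Px = (5*(-24) + 2*(-11))/7 = -142/7 = -20.2857
Py = (5*1 + 2*16)/7 = 37/7 = 5.2857

P = (-20.2857, 5.2857)


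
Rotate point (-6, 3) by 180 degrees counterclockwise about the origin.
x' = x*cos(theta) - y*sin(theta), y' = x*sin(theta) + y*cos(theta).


cos(180) = -1, sin(180) = 0
x' = -6*(-1) - 3*0 = 6
y' = -6*0 + 3*(-1) = -3

(6, -3)


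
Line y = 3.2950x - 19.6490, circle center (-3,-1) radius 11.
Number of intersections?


Substitute y = 3.2950x - 19.6490: (x+ 3)^2 + (3.2950x- 19.6490+ 1)^2 = 121
Expand to Ax^2 + Bx + C = 0, where b-k = -18.649
A = 1+m^2 = 11.857025
B = 2(m(b-k) - h) = 2(3.2950*(-18.649) + 3) = -116.89691
C = h^2 + (b-k)^2 - r^2 = 9 + 347.785201 - 121 = 235.785201
disc = B^2-4AC = 13664.8876 - 11182.8441 = 2482.0435
disc > 0

2 intersection points


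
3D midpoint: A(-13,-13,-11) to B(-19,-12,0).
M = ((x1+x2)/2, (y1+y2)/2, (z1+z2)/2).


Mx = (-13- 19)/2 = -16.0000
My = (-13- 12)/2 = -12.5000
Mz = (-11+0)/2 = -5.5000

M = (-16.0000, -12.5000, -5.5000)


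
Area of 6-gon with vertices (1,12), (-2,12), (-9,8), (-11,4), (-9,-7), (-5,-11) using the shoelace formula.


sum(xi*y_{i+1}) = 1*12 - 2*8 - 9*4 - 11*(-7) - 9*(-11) - 5*12 = 76
sum(yi*x_{i+1}) = 12*(-2) + 12*(-9) + 8*(-11) + 4*(-9) - 7*(-5) - 11*1 = -232
Area = |76 + 232|/2 = 308/2 = 154.0000

154.0000 sq units


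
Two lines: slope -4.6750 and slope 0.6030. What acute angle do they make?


m1-m2 = -5.278
1+m1*m2 = -1.819025
tan(theta) = |-5.278/(-1.819025)| = 2.901554
theta = arctan(|-5.278/(-1.819025)|) = 70.9839 degrees (acute angle)

70.9839 degrees


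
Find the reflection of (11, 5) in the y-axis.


Reflection rule for y-axis: (-x, y)
(11, 5) -> (-11, 5)

(-11, 5)


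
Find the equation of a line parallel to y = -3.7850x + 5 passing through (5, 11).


Parallel lines have equal slopes.
m2 = -3.7850
b2 = 11 + 3.7850*5 = 29.9250

y = -3.7850x + 29.9250


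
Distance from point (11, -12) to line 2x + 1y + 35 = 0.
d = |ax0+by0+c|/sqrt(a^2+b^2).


|2*11 + 1*(-12) + 35| = |45| = 45
sqrt(4 + 1) = sqrt(5) = 2.2361
d = 45/sqrt(5) = 20.1246

20.1246


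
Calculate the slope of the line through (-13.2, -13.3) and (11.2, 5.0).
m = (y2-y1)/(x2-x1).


dy = 5.0 + 13.3 = 18.3
dx = 11.2 + 13.2 = 24.4
m = 18.3/24.4 = 0.7500

m = 0.7500


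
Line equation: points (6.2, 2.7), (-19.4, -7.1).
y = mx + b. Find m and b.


m = (-9.8)/(-25.6) = 0.3828
b = y1 - m*x1 = 2.7 - (-9.8*6.2)/(-25.6) = 2.7 - 2.3734 = 0.3266

y = 0.3828x + 0.3266


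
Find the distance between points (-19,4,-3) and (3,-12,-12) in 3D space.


dx=22, dy=-16, dz=-9
d = sqrt(484+256+81) = sqrt(821) = 28.6531

28.6531


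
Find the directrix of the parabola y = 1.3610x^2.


a = 1.3610
1/(4a) = 0.1837
directrix: y = -0.1837 = -0.1837

y = -0.1837


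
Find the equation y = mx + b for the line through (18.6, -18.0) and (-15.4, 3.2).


m = (21.2)/(-34.0) = -0.6235
b = y1 - m*x1 = -18.0 - (21.2*18.6)/(-34.0) = -18.0 + 11.5976 = -6.4024

y = -0.6235x - 6.4024


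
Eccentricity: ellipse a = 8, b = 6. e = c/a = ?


c = sqrt(64-36) = sqrt(28) = 5.2915
e = c/a = sqrt(28)/8 = 0.6614

e = 0.6614


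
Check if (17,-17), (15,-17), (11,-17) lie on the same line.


17*(-17+ 17) + 15*(-17+ 17) + 11*(-17+ 17)
= 0 + 0 + 0 = 0

Yes, collinear (determinant = 0)


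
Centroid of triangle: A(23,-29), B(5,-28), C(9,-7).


Gx = (23+5+9)/3 = 37/3 = 12.3333
Gy = (-29- 28- 7)/3 = -64/3 = -21.3333

G = (12.3333, -21.3333)


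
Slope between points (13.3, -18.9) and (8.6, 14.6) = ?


dy = 14.6 + 18.9 = 33.5
dx = 8.6 - 13.3 = -4.7
m = 33.5/(-4.7) = -7.1277

m = -7.1277


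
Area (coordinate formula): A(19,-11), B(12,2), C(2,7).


19*(2-7) = -95
12*(7+ 11) = 216
2*(-11-2) = -26
sum = 95
Area = |95|/2 = 47.5000

47.5000 sq units


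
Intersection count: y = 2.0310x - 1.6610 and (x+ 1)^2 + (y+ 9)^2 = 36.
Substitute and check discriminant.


Substitute y = 2.0310x - 1.6610: (x+ 1)^2 + (2.0310x- 1.6610+ 9)^2 = 36
Expand to Ax^2 + Bx + C = 0, where b-k = 7.339
A = 1+m^2 = 5.124961
B = 2(m(b-k) - h) = 2(2.0310*7.339 + 1) = 31.811018
C = h^2 + (b-k)^2 - r^2 = 1 + 53.860921 - 36 = 18.860921
disc = B^2-4AC = 1011.9409 - 386.6459 = 625.2950
disc > 0

2 intersection points


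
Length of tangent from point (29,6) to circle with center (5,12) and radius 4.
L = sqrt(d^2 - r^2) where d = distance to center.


d = sqrt((29-5)^2 + (6-12)^2) = sqrt(576+36) = 24.7386
L = sqrt(612.0000 - 16) = sqrt(596.0000) = 24.4131

24.4131


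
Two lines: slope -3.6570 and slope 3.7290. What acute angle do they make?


m1-m2 = -7.386
1+m1*m2 = -12.636953
tan(theta) = |-7.386/(-12.636953)| = 0.584476
theta = arctan(|-7.386/(-12.636953)|) = 30.3053 degrees (acute angle)

30.3053 degrees


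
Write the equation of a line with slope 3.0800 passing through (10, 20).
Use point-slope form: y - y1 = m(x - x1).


y - 20 = 3.0800(x - 10)
y = 3.0800x + 20 - 3.0800*10
y = 3.0800x - 10.8000

y = 3.0800x - 10.8000


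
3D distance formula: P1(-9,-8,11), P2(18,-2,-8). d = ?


dx=27, dy=6, dz=-19
d = sqrt(729+36+361) = sqrt(1126) = 33.5559

33.5559


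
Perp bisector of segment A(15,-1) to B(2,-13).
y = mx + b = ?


Midpoint = (8.5, -7)
Slope of AB = dy/dx = -12/(-13) = 0.9231
Perp slope = -dx/dy = -13/12 = -1.0833
b = My - (perp slope)*Mx = -7 + (-13*8.5)/(-12) = -7 + 9.2083 = 2.2083

y = -1.0833x + 2.2083


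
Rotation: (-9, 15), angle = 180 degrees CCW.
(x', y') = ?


cos(180) = -1, sin(180) = 0
x' = -9*(-1) - 15*0 = 9
y' = -9*0 + 15*(-1) = -15

(9, -15)


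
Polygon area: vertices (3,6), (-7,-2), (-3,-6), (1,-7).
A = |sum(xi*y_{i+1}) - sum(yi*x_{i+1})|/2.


sum(xi*y_{i+1}) = 3*(-2) - 7*(-6) - 3*(-7) + 1*6 = 63
sum(yi*x_{i+1}) = 6*(-7) - 2*(-3) - 6*1 - 7*3 = -63
Area = |63 + 63|/2 = 126/2 = 63.0000

63.0000 sq units


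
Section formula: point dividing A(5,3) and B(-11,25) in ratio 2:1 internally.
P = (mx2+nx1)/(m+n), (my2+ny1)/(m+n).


Px = (2*(-11) + 1*5)/3 = -17/3 = -5.6667
Py = (2*25 + 1*3)/3 = 53/3 = 17.6667

P = (-5.6667, 17.6667)


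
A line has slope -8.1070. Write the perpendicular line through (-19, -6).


Perpendicular slope = -1/m1 = -1/(-8.1070) = 0.1234
b2 = y0 - m2*x0 = -6 - 19/(-8.1070) = -6 + 2.3437 = -3.6563

y = 0.1234x - 3.6563


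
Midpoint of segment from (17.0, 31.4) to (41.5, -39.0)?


Mx = (17.0 + 41.5)/2 = 58.5/2 = 29.2500
My = (31.4 - 39.0)/2 = -7.6/2 = -3.8000

(29.2500, -3.8000)


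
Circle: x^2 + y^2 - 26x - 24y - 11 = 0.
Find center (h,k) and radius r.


h = -D/2 = 26/2 = 13
k = -E/2 = 24/2 = 12
r^2 = h^2 + k^2 - F = 169 + 144 + 11 = 324
r = 18

Center (13, 12), radius = 18


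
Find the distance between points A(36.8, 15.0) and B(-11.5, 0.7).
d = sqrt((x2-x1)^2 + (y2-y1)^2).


dx = -11.5 - 36.8 = -48.3
dy = 0.7 - 15.0 = -14.3
d = sqrt(2332.89 + 204.49) = sqrt(2537.38) = 50.3724

50.3724


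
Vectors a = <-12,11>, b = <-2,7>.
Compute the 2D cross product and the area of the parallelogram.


cross = -12*7 - 11*(-2) = -84 + 22 = -62
Parallelogram area = |-62| = 62

cross = -62, parallelogram area = 62


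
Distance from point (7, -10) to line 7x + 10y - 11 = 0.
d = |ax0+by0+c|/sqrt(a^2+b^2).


|7*7 + 10*(-10) - 11| = |-62| = 62
sqrt(49 + 100) = sqrt(149) = 12.2066
d = 62/sqrt(149) = 5.0792

5.0792


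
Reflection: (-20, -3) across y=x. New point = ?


Reflection rule for y=x: (y, x)
(-20, -3) -> (-3, -20)

(-3, -20)


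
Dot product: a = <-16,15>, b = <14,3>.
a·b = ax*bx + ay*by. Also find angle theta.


a·b = -16*14 + 15*3 = -224 + 45 = -179
|a| = sqrt(256+225) = 21.9317
|b| = sqrt(196+9) = 14.3178
cos(theta) = -179/(sqrt(481)*sqrt(205)) = -179/sqrt(98605) = -0.570038
theta = arccos(-179/sqrt(98605)) = 124.7529 degrees

a·b = -179, theta = 124.7529 deg


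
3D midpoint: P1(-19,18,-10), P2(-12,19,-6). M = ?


Mx = (-19- 12)/2 = -15.5000
My = (18+19)/2 = 18.5000
Mz = (-10- 6)/2 = -8.0000

M = (-15.5000, 18.5000, -8.0000)


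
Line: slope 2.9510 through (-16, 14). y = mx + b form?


y - 14 = 2.9510(x + 16)
y = 2.9510x + 14 - 2.9510*(-16)
y = 2.9510x + 61.2160

y = 2.9510x + 61.2160


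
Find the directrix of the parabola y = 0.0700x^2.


a = 0.0700
1/(4a) = 3.5714
directrix: y = -3.5714 = -3.5714

y = -3.5714


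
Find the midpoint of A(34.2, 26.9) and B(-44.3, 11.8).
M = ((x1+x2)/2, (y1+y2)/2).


Mx = (34.2 - 44.3)/2 = -10.1/2 = -5.0500
My = (26.9 + 11.8)/2 = 38.7/2 = 19.3500

(-5.0500, 19.3500)


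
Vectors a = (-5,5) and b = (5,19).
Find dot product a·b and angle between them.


a·b = -5*5 + 5*19 = -25 + 95 = 70
|a| = sqrt(25+25) = 7.0711
|b| = sqrt(25+361) = 19.6469
cos(theta) = 70/(sqrt(50)*sqrt(386)) = 70/sqrt(19300) = 0.503871
theta = arccos(70/sqrt(19300)) = 59.7436 degrees

a·b = 70, theta = 59.7436 deg


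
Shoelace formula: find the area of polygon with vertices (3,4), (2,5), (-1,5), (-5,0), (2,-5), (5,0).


sum(xi*y_{i+1}) = 3*5 + 2*5 - 1*0 - 5*(-5) + 2*0 + 5*4 = 70
sum(yi*x_{i+1}) = 4*2 + 5*(-1) + 5*(-5) + 0*2 - 5*5 + 0*3 = -47
Area = |70 + 47|/2 = 117/2 = 58.5000

58.5000 sq units


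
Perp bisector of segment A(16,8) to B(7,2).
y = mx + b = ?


Midpoint = (11.5, 5)
Slope of AB = dy/dx = -6/(-9) = 0.6667
Perp slope = -dx/dy = -9/6 = -1.5000
b = My - (perp slope)*Mx = 5 + (-9*11.5)/(-6) = 5 + 17.2500 = 22.2500

y = -1.5000x + 22.2500


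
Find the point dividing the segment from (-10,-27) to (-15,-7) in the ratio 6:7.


Px = (6*(-15) + 7*(-10))/13 = -160/13 = -12.3077
Py = (6*(-7) + 7*(-27))/13 = -231/13 = -17.7692

P = (-12.3077, -17.7692)


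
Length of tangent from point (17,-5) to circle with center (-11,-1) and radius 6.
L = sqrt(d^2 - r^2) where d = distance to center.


d = sqrt((17+ 11)^2 + (-5+ 1)^2) = sqrt(784+16) = 28.2843
L = sqrt(800.0000 - 36) = sqrt(764.0000) = 27.6405

27.6405


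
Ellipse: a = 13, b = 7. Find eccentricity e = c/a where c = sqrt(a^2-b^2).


c = sqrt(169-49) = sqrt(120) = 10.9545
e = c/a = sqrt(120)/13 = 0.8427

e = 0.8427


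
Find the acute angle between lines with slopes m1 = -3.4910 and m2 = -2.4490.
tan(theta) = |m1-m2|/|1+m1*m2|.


m1-m2 = -1.042
1+m1*m2 = 9.549459
tan(theta) = |-1.042/9.549459| = 0.109116
theta = arctan(|-1.042/9.549459|) = 6.2273 degrees (acute angle)

6.2273 degrees


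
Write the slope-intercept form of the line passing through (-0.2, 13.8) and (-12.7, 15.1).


m = (1.3)/(-12.5) = -0.1040
b = y1 - m*x1 = 13.8 - (1.3*(-0.2))/(-12.5) = 13.8 - 0.0208 = 13.7792

y = -0.1040x + 13.7792


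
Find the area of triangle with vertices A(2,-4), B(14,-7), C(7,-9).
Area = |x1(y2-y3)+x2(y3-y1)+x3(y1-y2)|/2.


2*(-7+ 9) = 4
14*(-9+ 4) = -70
7*(-4+ 7) = 21
sum = -45
Area = |-45|/2 = 22.5000

22.5000 sq units


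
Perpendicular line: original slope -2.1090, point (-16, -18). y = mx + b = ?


Perpendicular slope = -1/m1 = -1/(-2.1090) = 0.4742
b2 = y0 - m2*x0 = -18 - 16/(-2.1090) = -18 + 7.5865 = -10.4135

y = 0.4742x - 10.4135


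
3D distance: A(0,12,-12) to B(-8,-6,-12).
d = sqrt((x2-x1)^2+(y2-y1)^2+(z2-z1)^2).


dx=-8, dy=-18, dz=0
d = sqrt(64+324+0) = sqrt(388) = 19.6977

19.6977


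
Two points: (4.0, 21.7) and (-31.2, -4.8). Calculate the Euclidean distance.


dx = -31.2 - 4.0 = -35.2
dy = -4.8 - 21.7 = -26.5
d = sqrt(1239.04 + 702.25) = sqrt(1941.29) = 44.0601

44.0601


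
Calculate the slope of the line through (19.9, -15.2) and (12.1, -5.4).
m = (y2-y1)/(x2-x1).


dy = -5.4 + 15.2 = 9.8
dx = 12.1 - 19.9 = -7.8
m = 9.8/(-7.8) = -1.2564

m = -1.2564


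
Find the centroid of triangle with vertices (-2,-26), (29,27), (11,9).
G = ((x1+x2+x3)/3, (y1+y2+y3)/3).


Gx = (-2+29+11)/3 = 38/3 = 12.6667
Gy = (-26+27+9)/3 = 10/3 = 3.3333

G = (12.6667, 3.3333)


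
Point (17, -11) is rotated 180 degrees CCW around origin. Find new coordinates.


cos(180) = -1, sin(180) = 0
x' = 17*(-1) + 11*0 = -17
y' = 17*0 - 11*(-1) = 11

(-17, 11)


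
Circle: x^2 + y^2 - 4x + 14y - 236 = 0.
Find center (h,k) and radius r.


h = -D/2 = 4/2 = 2
k = -E/2 = -14/2 = -7
r^2 = h^2 + k^2 - F = 4 + 49 + 236 = 289
r = 17

Center (2, -7), radius = 17


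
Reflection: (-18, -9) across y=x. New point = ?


Reflection rule for y=x: (y, x)
(-18, -9) -> (-9, -18)

(-9, -18)


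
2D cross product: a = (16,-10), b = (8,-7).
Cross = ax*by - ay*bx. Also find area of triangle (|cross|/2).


cross = 16*(-7) + 10*8 = -112 + 80 = -32
Triangle area = |-32|/2 = 32/2 = 16.0000

cross = -32, triangle area = 16.0000


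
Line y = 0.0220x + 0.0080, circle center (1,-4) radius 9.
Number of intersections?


Substitute y = 0.0220x + 0.0080: (x-1)^2 + (0.0220x+0.0080+ 4)^2 = 81
Expand to Ax^2 + Bx + C = 0, where b-k = 4.008
A = 1+m^2 = 1.000484
B = 2(m(b-k) - h) = 2(0.0220*4.008 - 1) = -1.823648
C = h^2 + (b-k)^2 - r^2 = 1 + 16.064064 - 81 = -63.935936
disc = B^2-4AC = 3.3257 + 255.8675 = 259.1932
disc > 0

2 intersection points


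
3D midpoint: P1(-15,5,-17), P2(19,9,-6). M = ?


Mx = (-15+19)/2 = 2.0000
My = (5+9)/2 = 7.0000
Mz = (-17- 6)/2 = -11.5000

M = (2.0000, 7.0000, -11.5000)


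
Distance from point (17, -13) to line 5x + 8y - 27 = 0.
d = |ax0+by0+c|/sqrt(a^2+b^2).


|5*17 + 8*(-13) - 27| = |-46| = 46
sqrt(25 + 64) = sqrt(89) = 9.4340
d = 46/sqrt(89) = 4.8760

4.8760


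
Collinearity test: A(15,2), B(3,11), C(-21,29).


15*(11-29) + 3*(29-2) - 21*(2-11)
= -270 + 81 + 189 = 0

Yes, collinear (determinant = 0)


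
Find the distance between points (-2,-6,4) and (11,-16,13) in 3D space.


dx=13, dy=-10, dz=9
d = sqrt(169+100+81) = sqrt(350) = 18.7083

18.7083


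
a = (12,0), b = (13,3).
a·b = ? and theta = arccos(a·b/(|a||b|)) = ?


a·b = 12*13 + 0*3 = 156 + 0 = 156
|a| = sqrt(144+0) = 12.0000
|b| = sqrt(169+9) = 13.3417
cos(theta) = 156/(sqrt(144)*sqrt(178)) = 156/sqrt(25632) = 0.974391
theta = arccos(156/sqrt(25632)) = 12.9946 degrees

a·b = 156, theta = 12.9946 deg


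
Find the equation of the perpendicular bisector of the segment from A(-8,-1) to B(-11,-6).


Midpoint = (-9.5, -3.5)
Slope of AB = dy/dx = -5/(-3) = 1.6667
Perp slope = -dx/dy = -3/5 = -0.6000
b = My - (perp slope)*Mx = -3.5 + (-3*(-9.5))/(-5) = -3.5 - 5.7000 = -9.2000

y = -0.6000x - 9.2000


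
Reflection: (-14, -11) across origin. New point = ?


Reflection rule for origin: (-x, -y)
(-14, -11) -> (14, 11)

(14, 11)


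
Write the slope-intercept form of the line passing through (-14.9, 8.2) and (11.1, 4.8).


m = (-3.4)/(26.0) = -0.1308
b = y1 - m*x1 = 8.2 - (-3.4*(-14.9))/(26.0) = 8.2 - 1.9485 = 6.2515

y = -0.1308x + 6.2515


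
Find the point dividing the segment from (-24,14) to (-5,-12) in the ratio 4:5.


Px = (4*(-5) + 5*(-24))/9 = -140/9 = -15.5556
Py = (4*(-12) + 5*14)/9 = 22/9 = 2.4444

P = (-15.5556, 2.4444)


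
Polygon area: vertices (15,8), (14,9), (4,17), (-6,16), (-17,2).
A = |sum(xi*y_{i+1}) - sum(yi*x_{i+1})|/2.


sum(xi*y_{i+1}) = 15*9 + 14*17 + 4*16 - 6*2 - 17*8 = 289
sum(yi*x_{i+1}) = 8*14 + 9*4 + 17*(-6) + 16*(-17) + 2*15 = -196
Area = |289 + 196|/2 = 485/2 = 242.5000

242.5000 sq units


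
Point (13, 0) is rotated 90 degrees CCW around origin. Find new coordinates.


cos(90) = 0, sin(90) = 1
x' = 13*0 - 0*1 = 0
y' = 13*1 + 0*0 = 13

(0, 13)


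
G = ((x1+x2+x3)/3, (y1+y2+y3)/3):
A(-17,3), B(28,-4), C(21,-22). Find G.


Gx = (-17+28+21)/3 = 32/3 = 10.6667
Gy = (3- 4- 22)/3 = -23/3 = -7.6667

G = (10.6667, -7.6667)


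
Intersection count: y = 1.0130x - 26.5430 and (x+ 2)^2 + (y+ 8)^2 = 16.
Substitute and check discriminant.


Substitute y = 1.0130x - 26.5430: (x+ 2)^2 + (1.0130x- 26.5430+ 8)^2 = 16
Expand to Ax^2 + Bx + C = 0, where b-k = -18.543
A = 1+m^2 = 2.026169
B = 2(m(b-k) - h) = 2(1.0130*(-18.543) + 2) = -33.568118
C = h^2 + (b-k)^2 - r^2 = 4 + 343.842849 - 16 = 331.842849
disc = B^2-4AC = 1126.8185 - 2689.4788 = -1562.6603
disc < 0

0 intersection points


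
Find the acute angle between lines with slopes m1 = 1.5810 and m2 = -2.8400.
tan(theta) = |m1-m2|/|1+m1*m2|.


m1-m2 = 4.421
1+m1*m2 = -3.49004
tan(theta) = |4.421/(-3.49004)| = 1.266748
theta = arctan(|4.421/(-3.49004)|) = 51.7116 degrees (acute angle)

51.7116 degrees


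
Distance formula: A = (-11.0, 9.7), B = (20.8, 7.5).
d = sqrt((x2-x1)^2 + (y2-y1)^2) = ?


dx = 20.8 + 11.0 = 31.8
dy = 7.5 - 9.7 = -2.2
d = sqrt(1011.24 + 4.84) = sqrt(1016.08) = 31.8760

31.8760


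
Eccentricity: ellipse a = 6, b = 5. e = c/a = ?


c = sqrt(36-25) = sqrt(11) = 3.3166
e = c/a = sqrt(11)/6 = 0.5528

e = 0.5528


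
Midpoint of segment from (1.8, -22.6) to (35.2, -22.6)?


Mx = (1.8 + 35.2)/2 = 37.0/2 = 18.5000
My = (-22.6 - 22.6)/2 = -45.2/2 = -22.6000

(18.5000, -22.6000)


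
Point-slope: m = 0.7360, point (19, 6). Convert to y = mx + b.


y - 6 = 0.7360(x - 19)
y = 0.7360x + 6 - 0.7360*19
y = 0.7360x - 7.9840

y = 0.7360x - 7.9840


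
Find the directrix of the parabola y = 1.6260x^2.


a = 1.6260
1/(4a) = 0.1538
directrix: y = -0.1538 = -0.1538

y = -0.1538


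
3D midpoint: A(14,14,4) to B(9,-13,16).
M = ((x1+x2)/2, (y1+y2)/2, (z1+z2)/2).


Mx = (14+9)/2 = 11.5000
My = (14- 13)/2 = 0.5000
Mz = (4+16)/2 = 10.0000

M = (11.5000, 0.5000, 10.0000)


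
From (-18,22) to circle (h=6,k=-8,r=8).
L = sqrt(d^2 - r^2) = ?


d = sqrt((-18-6)^2 + (22+ 8)^2) = sqrt(576+900) = 38.4187
L = sqrt(1476.0000 - 64) = sqrt(1412.0000) = 37.5766

37.5766


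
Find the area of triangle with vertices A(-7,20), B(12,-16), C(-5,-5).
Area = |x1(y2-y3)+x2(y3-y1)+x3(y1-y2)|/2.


-7*(-16+ 5) = 77
12*(-5-20) = -300
-5*(20+ 16) = -180
sum = -403
Area = |-403|/2 = 201.5000

201.5000 sq units


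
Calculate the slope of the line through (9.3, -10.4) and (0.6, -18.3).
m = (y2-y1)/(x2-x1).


dy = -18.3 + 10.4 = -7.9
dx = 0.6 - 9.3 = -8.7
m = -7.9/(-8.7) = 0.9080

m = 0.9080


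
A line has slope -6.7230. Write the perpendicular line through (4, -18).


Perpendicular slope = -1/m1 = -1/(-6.7230) = 0.1487
b2 = y0 - m2*x0 = -18 + 4/(-6.7230) = -18 - 0.5950 = -18.5950

y = 0.1487x - 18.5950


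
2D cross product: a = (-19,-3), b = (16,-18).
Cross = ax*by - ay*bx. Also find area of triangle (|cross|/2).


cross = -19*(-18) + 3*16 = 342 + 48 = 390
Triangle area = |390|/2 = 390/2 = 195.0000

cross = 390, triangle area = 195.0000


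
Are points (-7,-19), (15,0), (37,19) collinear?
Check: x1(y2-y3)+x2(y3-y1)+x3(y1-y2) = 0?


-7*(0-19) + 15*(19+ 19) + 37*(-19-0)
= 133 + 570 - 703 = 0

Yes, collinear (determinant = 0)


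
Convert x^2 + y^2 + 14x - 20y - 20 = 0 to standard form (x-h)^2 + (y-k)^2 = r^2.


h = -D/2 = -14/2 = -7
k = -E/2 = 20/2 = 10
r^2 = h^2 + k^2 - F = 49 + 100 + 20 = 169
r = 13

Center (-7, 10), radius = 13


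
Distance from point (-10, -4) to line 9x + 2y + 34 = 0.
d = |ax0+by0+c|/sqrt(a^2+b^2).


|9*(-10) + 2*(-4) + 34| = |-64| = 64
sqrt(81 + 4) = sqrt(85) = 9.2195
d = 64/sqrt(85) = 6.9418

6.9418


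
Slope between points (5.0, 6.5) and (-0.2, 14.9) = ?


dy = 14.9 - 6.5 = 8.4
dx = -0.2 - 5.0 = -5.2
m = 8.4/(-5.2) = -1.6154

m = -1.6154


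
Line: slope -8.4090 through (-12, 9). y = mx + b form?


y - 9 = -8.4090(x + 12)
y = -8.4090x + 9 + 8.4090*(-12)
y = -8.4090x - 91.9080

y = -8.4090x - 91.9080


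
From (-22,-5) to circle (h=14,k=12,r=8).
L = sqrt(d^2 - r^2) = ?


d = sqrt((-22-14)^2 + (-5-12)^2) = sqrt(1296+289) = 39.8121
L = sqrt(1585.0000 - 64) = sqrt(1521.0000) = 39.0000

39.0000


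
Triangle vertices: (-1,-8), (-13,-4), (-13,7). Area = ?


-1*(-4-7) = 11
-13*(7+ 8) = -195
-13*(-8+ 4) = 52
sum = -132
Area = |-132|/2 = 66.0000

66.0000 sq units


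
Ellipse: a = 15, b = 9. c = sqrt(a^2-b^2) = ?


c^2 = 15^2 - 9^2 = 225 - 81 = 144
c = sqrt(144) = 12.0000

c = 12.0000


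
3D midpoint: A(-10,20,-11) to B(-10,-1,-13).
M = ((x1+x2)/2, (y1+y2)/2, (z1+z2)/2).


Mx = (-10- 10)/2 = -10.0000
My = (20- 1)/2 = 9.5000
Mz = (-11- 13)/2 = -12.0000

M = (-10.0000, 9.5000, -12.0000)


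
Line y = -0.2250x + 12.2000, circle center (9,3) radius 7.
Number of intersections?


Substitute y = -0.2250x + 12.2000: (x-9)^2 + (-0.2250x+12.2000-3)^2 = 49
Expand to Ax^2 + Bx + C = 0, where b-k = 9.2
A = 1+m^2 = 1.050625
B = 2(m(b-k) - h) = 2(-0.2250*9.2 - 9) = -22.14
C = h^2 + (b-k)^2 - r^2 = 81 + 84.64 - 49 = 116.64
disc = B^2-4AC = 490.1796 - 490.1796 = 0
disc = 0

1 intersection point (tangent)


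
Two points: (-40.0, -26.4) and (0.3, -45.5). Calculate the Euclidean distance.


dx = 0.3 + 40.0 = 40.3
dy = -45.5 + 26.4 = -19.1
d = sqrt(1624.09 + 364.81) = sqrt(1988.9) = 44.5971

44.5971


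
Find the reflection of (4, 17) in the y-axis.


Reflection rule for y-axis: (-x, y)
(4, 17) -> (-4, 17)

(-4, 17)


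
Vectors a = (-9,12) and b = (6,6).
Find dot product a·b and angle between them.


a·b = -9*6 + 12*6 = -54 + 72 = 18
|a| = sqrt(81+144) = 15.0000
|b| = sqrt(36+36) = 8.4853
cos(theta) = 18/(sqrt(225)*sqrt(72)) = 18/sqrt(16200) = 0.141421
theta = arccos(18/sqrt(16200)) = 81.8699 degrees

a·b = 18, theta = 81.8699 deg


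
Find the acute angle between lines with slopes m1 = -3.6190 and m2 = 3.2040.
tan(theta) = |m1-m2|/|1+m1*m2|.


m1-m2 = -6.823
1+m1*m2 = -10.595276
tan(theta) = |-6.823/(-10.595276)| = 0.643966
theta = arctan(|-6.823/(-10.595276)|) = 32.7802 degrees (acute angle)

32.7802 degrees


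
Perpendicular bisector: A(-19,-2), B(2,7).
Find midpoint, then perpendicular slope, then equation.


Midpoint = (-8.5, 2.5)
Slope of AB = dy/dx = 9/21 = 0.4286
Perp slope = -dx/dy = -21/9 = -2.3333
b = My - (perp slope)*Mx = 2.5 + (21*(-8.5))/9 = 2.5 - 19.8333 = -17.3333

y = -2.3333x - 17.3333


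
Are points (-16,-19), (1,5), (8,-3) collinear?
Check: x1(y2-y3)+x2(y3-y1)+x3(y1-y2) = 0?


-16*(5+ 3) + 1*(-3+ 19) + 8*(-19-5)
= -128 + 16 - 192 = -304

No, not collinear (determinant = -304)


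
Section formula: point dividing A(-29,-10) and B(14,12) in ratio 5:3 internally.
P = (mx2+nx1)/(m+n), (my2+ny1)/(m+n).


Px = (5*14 + 3*(-29))/8 = -17/8 = -2.1250
Py = (5*12 + 3*(-10))/8 = 30/8 = 3.7500

P = (-2.1250, 3.7500)


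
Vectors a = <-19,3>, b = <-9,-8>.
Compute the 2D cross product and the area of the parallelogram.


cross = -19*(-8) - 3*(-9) = 152 + 27 = 179
Parallelogram area = |179| = 179

cross = 179, parallelogram area = 179


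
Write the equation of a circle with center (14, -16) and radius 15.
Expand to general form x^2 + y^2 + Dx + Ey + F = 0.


(x-14)^2 + (y+ 16)^2 = 15^2
D = -2h = -28, E = -2k = 32
F = h^2+k^2-r^2 = 196+256-225 = 227

x^2 + y^2 - 28x + 32y + 227 = 0


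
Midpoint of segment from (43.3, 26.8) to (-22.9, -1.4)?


Mx = (43.3 - 22.9)/2 = 20.4/2 = 10.2000
My = (26.8 - 1.4)/2 = 25.4/2 = 12.7000

(10.2000, 12.7000)


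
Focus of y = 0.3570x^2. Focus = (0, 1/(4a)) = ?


a = 0.3570
4a = 1.4280
focus = (0, 1/1.4280) = (0, 0.7003)

Focus = (0, 0.7003)


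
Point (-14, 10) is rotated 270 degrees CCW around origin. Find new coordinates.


cos(270) = 0, sin(270) = -1
x' = -14*0 - 10*(-1) = 10
y' = -14*(-1) + 10*0 = 14

(10, 14)


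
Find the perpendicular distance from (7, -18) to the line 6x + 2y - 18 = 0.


|6*7 + 2*(-18) - 18| = |-12| = 12
sqrt(36 + 4) = sqrt(40) = 6.3246
d = 12/sqrt(40) = 1.8974

1.8974


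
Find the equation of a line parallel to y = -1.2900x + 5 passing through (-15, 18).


Parallel lines have equal slopes.
m2 = -1.2900
b2 = 18 + 1.2900*(-15) = -1.3500

y = -1.2900x - 1.3500


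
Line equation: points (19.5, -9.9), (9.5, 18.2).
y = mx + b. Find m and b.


m = (28.1)/(-10.0) = -2.8100
b = y1 - m*x1 = -9.9 - (28.1*19.5)/(-10.0) = -9.9 + 54.7950 = 44.8950

y = -2.8100x + 44.8950


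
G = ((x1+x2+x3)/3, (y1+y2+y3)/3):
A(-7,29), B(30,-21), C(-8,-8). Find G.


Gx = (-7+30- 8)/3 = 15/3 = 5.0000
Gy = (29- 21- 8)/3 = 0/3 = 0

G = (5.0000, 0)


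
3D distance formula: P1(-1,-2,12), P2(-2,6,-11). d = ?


dx=-1, dy=8, dz=-23
d = sqrt(1+64+529) = sqrt(594) = 24.3721

24.3721


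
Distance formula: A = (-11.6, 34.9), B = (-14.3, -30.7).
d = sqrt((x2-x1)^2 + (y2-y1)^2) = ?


dx = -14.3 + 11.6 = -2.7
dy = -30.7 - 34.9 = -65.6
d = sqrt(7.29 + 4303.36) = sqrt(4310.65) = 65.6555

65.6555


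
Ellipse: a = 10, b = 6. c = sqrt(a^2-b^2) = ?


c^2 = 10^2 - 6^2 = 100 - 36 = 64
c = sqrt(64) = 8.0000

c = 8.0000


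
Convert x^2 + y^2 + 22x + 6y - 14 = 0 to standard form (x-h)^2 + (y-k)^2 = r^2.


h = -D/2 = -22/2 = -11
k = -E/2 = -6/2 = -3
r^2 = h^2 + k^2 - F = 121 + 9 + 14 = 144
r = 12

Center (-11, -3), radius = 12


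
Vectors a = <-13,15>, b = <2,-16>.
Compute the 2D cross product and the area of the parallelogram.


cross = -13*(-16) - 15*2 = 208 - 30 = 178
Parallelogram area = |178| = 178

cross = 178, parallelogram area = 178


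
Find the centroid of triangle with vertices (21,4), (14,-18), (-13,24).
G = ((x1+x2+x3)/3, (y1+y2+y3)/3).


Gx = (21+14- 13)/3 = 22/3 = 7.3333
Gy = (4- 18+24)/3 = 10/3 = 3.3333

G = (7.3333, 3.3333)


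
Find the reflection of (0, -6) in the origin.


Reflection rule for origin: (-x, -y)
(0, -6) -> (0, 6)

(0, 6)


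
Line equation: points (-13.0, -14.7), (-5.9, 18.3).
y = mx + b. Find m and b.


m = (33.0)/(7.1) = 4.6479
b = y1 - m*x1 = -14.7 - (33.0*(-13.0))/(7.1) = -14.7 + 60.4225 = 45.7225

y = 4.6479x + 45.7225


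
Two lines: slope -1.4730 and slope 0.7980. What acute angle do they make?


m1-m2 = -2.271
1+m1*m2 = -0.175454
tan(theta) = |-2.271/(-0.175454)| = 12.943564
theta = arctan(|-2.271/(-0.175454)|) = 85.5822 degrees (acute angle)

85.5822 degrees


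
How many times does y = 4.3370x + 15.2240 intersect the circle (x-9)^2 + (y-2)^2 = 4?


Substitute y = 4.3370x + 15.2240: (x-9)^2 + (4.3370x+15.2240-2)^2 = 4
Expand to Ax^2 + Bx + C = 0, where b-k = 13.224
A = 1+m^2 = 19.809569
B = 2(m(b-k) - h) = 2(4.3370*13.224 - 9) = 96.704976
C = h^2 + (b-k)^2 - r^2 = 81 + 174.874176 - 4 = 251.874176
disc = B^2-4AC = 9351.8524 - 19958.0755 = -10606.2231
disc < 0

0 intersection points


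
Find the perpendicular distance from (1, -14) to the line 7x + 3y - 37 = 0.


|7*1 + 3*(-14) - 37| = |-72| = 72
sqrt(49 + 9) = sqrt(58) = 7.6158
d = 72/sqrt(58) = 9.4541

9.4541


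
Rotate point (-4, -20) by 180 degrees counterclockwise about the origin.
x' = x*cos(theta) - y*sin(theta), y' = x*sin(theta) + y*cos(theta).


cos(180) = -1, sin(180) = 0
x' = -4*(-1) + 20*0 = 4
y' = -4*0 - 20*(-1) = 20

(4, 20)


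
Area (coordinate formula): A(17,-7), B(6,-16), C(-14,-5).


17*(-16+ 5) = -187
6*(-5+ 7) = 12
-14*(-7+ 16) = -126
sum = -301
Area = |-301|/2 = 150.5000

150.5000 sq units


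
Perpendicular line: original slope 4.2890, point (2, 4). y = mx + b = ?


Perpendicular slope = -1/m1 = -1/4.2890 = -0.2332
b2 = y0 - m2*x0 = 4 + 2/4.2890 = 4 + 0.4663 = 4.4663

y = -0.2332x + 4.4663


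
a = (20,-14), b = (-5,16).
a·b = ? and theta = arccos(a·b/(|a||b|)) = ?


a·b = 20*(-5) - 14*16 = -100 - 224 = -324
|a| = sqrt(400+196) = 24.4131
|b| = sqrt(25+256) = 16.7631
cos(theta) = -324/(sqrt(596)*sqrt(281)) = -324/sqrt(167476) = -0.791715
theta = arccos(-324/sqrt(167476)) = 142.3460 degrees

a·b = -324, theta = 142.3460 deg


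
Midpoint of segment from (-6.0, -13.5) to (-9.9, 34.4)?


Mx = (-6.0 - 9.9)/2 = -15.9/2 = -7.9500
My = (-13.5 + 34.4)/2 = 20.9/2 = 10.4500

(-7.9500, 10.4500)


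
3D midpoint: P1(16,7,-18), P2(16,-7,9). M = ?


Mx = (16+16)/2 = 16.0000
My = (7- 7)/2 = 0
Mz = (-18+9)/2 = -4.5000

M = (16.0000, 0, -4.5000)


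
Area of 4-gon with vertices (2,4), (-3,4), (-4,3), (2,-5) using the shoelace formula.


sum(xi*y_{i+1}) = 2*4 - 3*3 - 4*(-5) + 2*4 = 27
sum(yi*x_{i+1}) = 4*(-3) + 4*(-4) + 3*2 - 5*2 = -32
Area = |27 + 32|/2 = 59/2 = 29.5000

29.5000 sq units


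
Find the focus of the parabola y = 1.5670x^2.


a = 1.5670
4a = 6.2680
focus = (0, 1/6.2680) = (0, 0.1595)

Focus = (0, 0.1595)


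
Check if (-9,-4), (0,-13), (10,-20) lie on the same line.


-9*(-13+ 20) + 0*(-20+ 4) + 10*(-4+ 13)
= -63 + 0 + 90 = 27

No, not collinear (determinant = 27)


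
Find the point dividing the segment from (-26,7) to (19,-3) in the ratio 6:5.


Px = (6*19 + 5*(-26))/11 = -16/11 = -1.4545
Py = (6*(-3) + 5*7)/11 = 17/11 = 1.5455

P = (-1.4545, 1.5455)


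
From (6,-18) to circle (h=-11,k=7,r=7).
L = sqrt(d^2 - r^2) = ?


d = sqrt((6+ 11)^2 + (-18-7)^2) = sqrt(289+625) = 30.2324
L = sqrt(914.0000 - 49) = sqrt(865.0000) = 29.4109

29.4109


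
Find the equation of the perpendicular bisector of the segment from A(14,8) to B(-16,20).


Midpoint = (-1, 14)
Slope of AB = dy/dx = 12/(-30) = -0.4000
Perp slope = -dx/dy = 30/12 = 2.5000
b = My - (perp slope)*Mx = 14 + (-30*(-1))/12 = 14 + 2.5000 = 16.5000

y = 2.5000x + 16.5000


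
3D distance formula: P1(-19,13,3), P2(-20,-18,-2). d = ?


dx=-1, dy=-31, dz=-5
d = sqrt(1+961+25) = sqrt(987) = 31.4166

31.4166


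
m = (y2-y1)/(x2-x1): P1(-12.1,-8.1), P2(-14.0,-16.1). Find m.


dy = -16.1 + 8.1 = -8
dx = -14.0 + 12.1 = -1.9
m = -8/(-1.9) = 4.2105

m = 4.2105


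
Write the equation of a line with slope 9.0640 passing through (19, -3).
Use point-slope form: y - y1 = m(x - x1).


y + 3 = 9.0640(x - 19)
y = 9.0640x - 3 - 9.0640*19
y = 9.0640x - 175.2160

y = 9.0640x - 175.2160


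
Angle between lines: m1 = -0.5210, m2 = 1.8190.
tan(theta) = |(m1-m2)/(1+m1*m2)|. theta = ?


m1-m2 = -2.34
1+m1*m2 = 0.052301
tan(theta) = |-2.34/0.052301| = 44.741018
theta = arctan(|-2.34/0.052301|) = 88.7196 degrees (acute angle)

88.7196 degrees


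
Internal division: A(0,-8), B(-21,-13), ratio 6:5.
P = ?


Px = (6*(-21) + 5*0)/11 = -126/11 = -11.4545
Py = (6*(-13) + 5*(-8))/11 = -118/11 = -10.7273

P = (-11.4545, -10.7273)


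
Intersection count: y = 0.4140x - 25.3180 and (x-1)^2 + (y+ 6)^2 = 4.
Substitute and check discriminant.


Substitute y = 0.4140x - 25.3180: (x-1)^2 + (0.4140x- 25.3180+ 6)^2 = 4
Expand to Ax^2 + Bx + C = 0, where b-k = -19.318
A = 1+m^2 = 1.171396
B = 2(m(b-k) - h) = 2(0.4140*(-19.318) - 1) = -17.995304
C = h^2 + (b-k)^2 - r^2 = 1 + 373.185124 - 4 = 370.185124
disc = B^2-4AC = 323.8310 - 1734.5335 = -1410.7025
disc < 0

0 intersection points


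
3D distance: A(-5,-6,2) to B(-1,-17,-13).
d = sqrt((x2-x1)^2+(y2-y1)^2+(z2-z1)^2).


dx=4, dy=-11, dz=-15
d = sqrt(16+121+225) = sqrt(362) = 19.0263

19.0263


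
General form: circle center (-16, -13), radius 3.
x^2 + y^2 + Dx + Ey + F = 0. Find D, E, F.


(x+ 16)^2 + (y+ 13)^2 = 3^2
D = -2h = 32, E = -2k = 26
F = h^2+k^2-r^2 = 256+169-9 = 416

D = 32, E = 26, F = 416


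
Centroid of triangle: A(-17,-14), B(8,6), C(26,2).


Gx = (-17+8+26)/3 = 17/3 = 5.6667
Gy = (-14+6+2)/3 = -6/3 = -2.0000

G = (5.6667, -2.0000)


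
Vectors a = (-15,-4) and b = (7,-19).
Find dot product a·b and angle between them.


a·b = -15*7 - 4*(-19) = -105 + 76 = -29
|a| = sqrt(225+16) = 15.5242
|b| = sqrt(49+361) = 20.2485
cos(theta) = -29/(sqrt(241)*sqrt(410)) = -29/sqrt(98810) = -0.092257
theta = arccos(-29/sqrt(98810)) = 95.2934 degrees

a·b = -29, theta = 95.2934 deg


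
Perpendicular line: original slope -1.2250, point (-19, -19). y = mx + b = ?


Perpendicular slope = -1/m1 = -1/(-1.2250) = 0.8163
b2 = y0 - m2*x0 = -19 - 19/(-1.2250) = -19 + 15.5102 = -3.4898

y = 0.8163x - 3.4898
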